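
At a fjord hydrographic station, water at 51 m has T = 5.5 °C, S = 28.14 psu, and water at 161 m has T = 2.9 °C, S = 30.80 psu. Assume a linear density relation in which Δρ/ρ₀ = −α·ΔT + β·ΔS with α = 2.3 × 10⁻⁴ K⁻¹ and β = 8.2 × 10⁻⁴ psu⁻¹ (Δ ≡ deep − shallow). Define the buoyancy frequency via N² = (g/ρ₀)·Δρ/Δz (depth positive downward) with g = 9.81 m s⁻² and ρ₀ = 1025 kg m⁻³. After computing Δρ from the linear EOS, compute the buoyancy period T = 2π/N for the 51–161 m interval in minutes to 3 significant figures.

6.65 min

ΔT = -2.6 K, ΔS = +2.66 psu (deep − shallow).
Δρ/ρ₀ = −αΔT + βΔS = 5.98 × 10⁻⁴ + 2.1812 × 10⁻³ = 2.7792 × 10⁻³, so Δρ ≈ 2.849 kg m⁻³.
N² = (g/ρ₀)·Δρ/Δz = g·(Δρ/ρ₀)/Δz = 9.81 × 2.7792 × 10⁻³ / 110 = 2.4785 × 10⁻⁴ s⁻².
N = √(2.4785 × 10⁻⁴) = 0.015743 rad s⁻¹ → T = 2π/N = 399.11 s = 6.6518 min ≈ 6.65 min.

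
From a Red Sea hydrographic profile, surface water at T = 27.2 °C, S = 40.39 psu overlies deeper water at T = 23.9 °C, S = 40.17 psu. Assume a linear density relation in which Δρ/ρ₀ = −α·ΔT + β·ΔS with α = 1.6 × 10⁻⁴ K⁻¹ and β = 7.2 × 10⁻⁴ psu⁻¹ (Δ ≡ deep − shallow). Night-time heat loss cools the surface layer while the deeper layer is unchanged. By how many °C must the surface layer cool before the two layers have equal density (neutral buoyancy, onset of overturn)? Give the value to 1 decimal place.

Neutral buoyancy requires Δρ = 0, i.e. −α(T_deep − T_surf′) + β(S_deep − S_surf) = 0.
T_surf′ = T_deep − (β/α)·ΔS = 23.9 − (7.2 × 10⁻⁴/1.6 × 10⁻⁴)·(-0.22) = 24.890 °C.
Cooling required: 27.2 − (24.890) = 2.310 °C.

2.3 °C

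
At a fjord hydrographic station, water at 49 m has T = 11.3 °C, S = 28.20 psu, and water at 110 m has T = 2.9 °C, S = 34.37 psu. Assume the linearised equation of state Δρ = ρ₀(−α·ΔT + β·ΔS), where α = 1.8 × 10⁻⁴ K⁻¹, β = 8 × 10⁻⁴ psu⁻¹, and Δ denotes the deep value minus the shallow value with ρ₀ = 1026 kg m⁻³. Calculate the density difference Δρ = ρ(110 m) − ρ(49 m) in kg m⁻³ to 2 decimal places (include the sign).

ΔT = -8.4 K, ΔS = +6.17 psu (deep − shallow).
Δρ/ρ₀ = −(1.8 × 10⁻⁴)(-8.4) + (8 × 10⁻⁴)(+6.17) = 6.448 × 10⁻³.
Δρ = 1026 × (6.448 × 10⁻³) = +6.62 kg m⁻³.
Positive Δρ: denser below, stable.

+6.62 kg m⁻³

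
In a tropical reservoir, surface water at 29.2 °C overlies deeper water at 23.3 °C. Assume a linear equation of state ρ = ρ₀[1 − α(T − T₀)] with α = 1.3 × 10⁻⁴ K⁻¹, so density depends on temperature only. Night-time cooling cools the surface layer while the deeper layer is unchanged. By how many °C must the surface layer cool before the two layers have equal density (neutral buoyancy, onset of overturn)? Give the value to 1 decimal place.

5.9 °C

With temperature the only control, equal density requires T_surf′ = T_deep.
T_surf′ = 23.3 °C.
Cooling required: 29.2 − 23.3 = 5.9 °C.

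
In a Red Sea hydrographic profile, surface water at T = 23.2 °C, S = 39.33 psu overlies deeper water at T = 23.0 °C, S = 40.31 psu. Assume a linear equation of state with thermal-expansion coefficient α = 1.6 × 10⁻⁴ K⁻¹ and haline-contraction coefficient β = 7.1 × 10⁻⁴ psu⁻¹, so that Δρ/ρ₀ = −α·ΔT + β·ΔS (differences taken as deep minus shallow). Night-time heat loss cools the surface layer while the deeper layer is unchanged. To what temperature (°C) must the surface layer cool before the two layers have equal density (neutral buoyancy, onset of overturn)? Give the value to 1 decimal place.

Neutral buoyancy requires Δρ = 0, i.e. −α(T_deep − T_surf′) + β(S_deep − S_surf) = 0.
T_surf′ = T_deep − (β/α)·ΔS = 23.0 − (7.1 × 10⁻⁴/1.6 × 10⁻⁴)·(+0.98) = 18.651 °C.
Cooling required: 23.2 − (18.651) = 4.549 °C.

18.7 °C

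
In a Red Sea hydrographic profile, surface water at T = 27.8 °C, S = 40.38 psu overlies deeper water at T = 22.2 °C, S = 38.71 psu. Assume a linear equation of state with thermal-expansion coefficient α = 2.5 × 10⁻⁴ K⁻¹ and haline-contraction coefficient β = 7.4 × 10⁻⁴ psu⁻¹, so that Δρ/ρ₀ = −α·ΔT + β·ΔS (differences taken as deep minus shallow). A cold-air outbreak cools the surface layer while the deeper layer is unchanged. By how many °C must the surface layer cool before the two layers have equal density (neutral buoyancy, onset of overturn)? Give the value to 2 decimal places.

0.66 °C

Neutral buoyancy requires Δρ = 0, i.e. −α(T_deep − T_surf′) + β(S_deep − S_surf) = 0.
T_surf′ = T_deep − (β/α)·ΔS = 22.2 − (7.4 × 10⁻⁴/2.5 × 10⁻⁴)·(-1.67) = 27.1432 °C.
Cooling required: 27.8 − (27.1432) = 0.6568 °C.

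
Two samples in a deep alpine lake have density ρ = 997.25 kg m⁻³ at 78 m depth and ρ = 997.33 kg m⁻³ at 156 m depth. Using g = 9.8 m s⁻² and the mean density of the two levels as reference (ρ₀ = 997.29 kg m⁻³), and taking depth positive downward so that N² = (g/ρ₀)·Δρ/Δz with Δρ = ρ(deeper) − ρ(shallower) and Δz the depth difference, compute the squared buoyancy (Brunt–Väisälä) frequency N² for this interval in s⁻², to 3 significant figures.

Δρ = 997.33 − 997.25 = 0.08 kg m⁻³ over Δz = 156 − 78 = 78 m.
N² = (9.8/997.29) × (0.08/78) = 1.0079 × 10⁻⁵ s⁻² ≈ 1.01 × 10⁻⁵ s⁻².
A positive N² confirms static stability across the interval.

1.01 × 10⁻⁵ s⁻²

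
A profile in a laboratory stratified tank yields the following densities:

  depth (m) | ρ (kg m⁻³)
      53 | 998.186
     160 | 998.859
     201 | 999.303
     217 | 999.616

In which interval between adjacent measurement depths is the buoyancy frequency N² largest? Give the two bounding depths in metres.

201–217 m

Compute the density gradient over each adjacent pair:
  53–160 m: Δρ/Δz = 0.673/107 = 6.3 × 10⁻³ kg m⁻⁴
  160–201 m: Δρ/Δz = 0.444/41 = 0.011 kg m⁻⁴
  201–217 m: Δρ/Δz = 0.313/16 = 0.020 kg m⁻⁴
The largest gradient is in the 201–217 m interval — the pycnocline.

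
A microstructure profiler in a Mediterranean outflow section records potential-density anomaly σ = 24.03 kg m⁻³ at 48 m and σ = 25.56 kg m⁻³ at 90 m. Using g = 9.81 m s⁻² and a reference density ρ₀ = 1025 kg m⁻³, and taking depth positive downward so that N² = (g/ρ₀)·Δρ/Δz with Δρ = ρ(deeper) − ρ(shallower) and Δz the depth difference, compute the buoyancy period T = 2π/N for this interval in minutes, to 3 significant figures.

5.61 min

Δρ = 1025.56 − 1024.03 = 1.53 kg m⁻³ over Δz = 90 − 48 = 42 m.
N² = (9.81/1025) × (1.53/42) = 3.4865 × 10⁻⁴ s⁻².
N = √(3.4865 × 10⁻⁴) = 0.018672 rad s⁻¹, so T = 2π/N = 336.50 s = 5.6083 min ≈ 5.61 min.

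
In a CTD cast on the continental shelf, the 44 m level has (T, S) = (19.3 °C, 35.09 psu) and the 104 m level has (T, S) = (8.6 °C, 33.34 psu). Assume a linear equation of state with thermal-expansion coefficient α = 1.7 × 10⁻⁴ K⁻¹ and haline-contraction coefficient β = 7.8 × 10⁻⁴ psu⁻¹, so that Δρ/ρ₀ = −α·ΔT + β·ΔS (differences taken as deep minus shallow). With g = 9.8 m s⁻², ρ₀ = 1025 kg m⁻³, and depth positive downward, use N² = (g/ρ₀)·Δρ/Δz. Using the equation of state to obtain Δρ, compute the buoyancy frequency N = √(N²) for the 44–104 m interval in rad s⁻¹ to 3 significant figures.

ΔT = -10.7 K, ΔS = -1.75 psu (deep − shallow).
Δρ/ρ₀ = −αΔT + βΔS = 1.819 × 10⁻³ − 1.365 × 10⁻³ = 4.54 × 10⁻⁴, so Δρ ≈ 0.4654 kg m⁻³.
N² = (g/ρ₀)·Δρ/Δz = g·(Δρ/ρ₀)/Δz = 9.8 × 4.54 × 10⁻⁴ / 60 = 7.4153 × 10⁻⁵ s⁻².
N = √(7.4153 × 10⁻⁵) = 8.6112 × 10⁻³ rad s⁻¹ ≈ 8.61 × 10⁻³ rad s⁻¹.

8.61 × 10⁻³ rad s⁻¹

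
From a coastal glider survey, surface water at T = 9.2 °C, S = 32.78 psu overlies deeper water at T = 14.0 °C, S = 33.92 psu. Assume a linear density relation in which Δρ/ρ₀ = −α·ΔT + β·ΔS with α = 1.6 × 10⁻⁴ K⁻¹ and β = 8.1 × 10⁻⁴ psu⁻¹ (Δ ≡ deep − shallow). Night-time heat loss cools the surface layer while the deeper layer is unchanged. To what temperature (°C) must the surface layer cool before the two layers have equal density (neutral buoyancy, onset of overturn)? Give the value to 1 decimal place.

8.2 °C

Neutral buoyancy requires Δρ = 0, i.e. −α(T_deep − T_surf′) + β(S_deep − S_surf) = 0.
T_surf′ = T_deep − (β/α)·ΔS = 14.0 − (8.1 × 10⁻⁴/1.6 × 10⁻⁴)·(+1.14) = 8.229 °C.
Cooling required: 9.2 − (8.229) = 0.971 °C.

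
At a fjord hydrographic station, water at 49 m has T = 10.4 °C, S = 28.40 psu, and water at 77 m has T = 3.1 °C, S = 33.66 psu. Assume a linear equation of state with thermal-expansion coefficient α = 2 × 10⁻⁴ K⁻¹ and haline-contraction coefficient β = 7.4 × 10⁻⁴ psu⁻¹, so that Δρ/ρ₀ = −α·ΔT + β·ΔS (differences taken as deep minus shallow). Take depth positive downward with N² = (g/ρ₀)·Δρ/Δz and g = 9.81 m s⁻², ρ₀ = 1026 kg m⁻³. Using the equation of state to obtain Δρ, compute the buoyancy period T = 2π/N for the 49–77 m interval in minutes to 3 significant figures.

2.42 min

ΔT = -7.3 K, ΔS = +5.26 psu (deep − shallow).
Δρ/ρ₀ = −αΔT + βΔS = 1.46 × 10⁻³ + 3.8924 × 10⁻³ = 5.3524 × 10⁻³, so Δρ ≈ 5.492 kg m⁻³.
N² = (g/ρ₀)·Δρ/Δz = g·(Δρ/ρ₀)/Δz = 9.81 × 5.3524 × 10⁻³ / 28 = 1.8753 × 10⁻³ s⁻².
N = √(1.8753 × 10⁻³) = 0.043305 rad s⁻¹ → T = 2π/N = 145.09 s = 2.4182 min ≈ 2.42 min.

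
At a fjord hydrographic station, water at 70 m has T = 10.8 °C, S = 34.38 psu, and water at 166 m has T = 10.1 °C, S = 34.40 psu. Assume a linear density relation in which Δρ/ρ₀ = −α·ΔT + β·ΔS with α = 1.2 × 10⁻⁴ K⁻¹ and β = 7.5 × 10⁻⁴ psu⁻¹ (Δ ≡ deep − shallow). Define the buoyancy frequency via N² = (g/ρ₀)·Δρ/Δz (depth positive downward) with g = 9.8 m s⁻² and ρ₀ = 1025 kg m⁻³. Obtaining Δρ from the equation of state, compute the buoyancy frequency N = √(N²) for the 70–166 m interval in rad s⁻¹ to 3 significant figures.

ΔT = -0.7 K, ΔS = +0.02 psu (deep − shallow).
Δρ/ρ₀ = −αΔT + βΔS = 8.40 × 10⁻⁵ + 1.50 × 10⁻⁵ = 9.90 × 10⁻⁵, so Δρ ≈ 0.1015 kg m⁻³.
N² = (g/ρ₀)·Δρ/Δz = g·(Δρ/ρ₀)/Δz = 9.8 × 9.90 × 10⁻⁵ / 96 = 1.0106 × 10⁻⁵ s⁻².
N = √(1.0106 × 10⁻⁵) = 3.1790 × 10⁻³ rad s⁻¹ ≈ 3.18 × 10⁻³ rad s⁻¹.

3.18 × 10⁻³ rad s⁻¹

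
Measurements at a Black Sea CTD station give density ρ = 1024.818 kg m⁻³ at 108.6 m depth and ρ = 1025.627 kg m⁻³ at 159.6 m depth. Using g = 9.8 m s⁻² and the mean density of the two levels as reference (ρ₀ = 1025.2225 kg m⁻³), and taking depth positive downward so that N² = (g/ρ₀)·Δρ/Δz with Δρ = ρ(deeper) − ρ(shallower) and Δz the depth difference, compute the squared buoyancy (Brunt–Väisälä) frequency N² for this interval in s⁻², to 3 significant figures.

Δρ = 1025.627 − 1024.818 = 0.809 kg m⁻³ over Δz = 159.6 − 108.6 = 51 m.
N² = (9.8/1025.2225) × (0.809/51) = 1.5163 × 10⁻⁴ s⁻² ≈ 1.52 × 10⁻⁴ s⁻².
Since Δρ > 0 the layer is stably stratified.

1.52 × 10⁻⁴ s⁻²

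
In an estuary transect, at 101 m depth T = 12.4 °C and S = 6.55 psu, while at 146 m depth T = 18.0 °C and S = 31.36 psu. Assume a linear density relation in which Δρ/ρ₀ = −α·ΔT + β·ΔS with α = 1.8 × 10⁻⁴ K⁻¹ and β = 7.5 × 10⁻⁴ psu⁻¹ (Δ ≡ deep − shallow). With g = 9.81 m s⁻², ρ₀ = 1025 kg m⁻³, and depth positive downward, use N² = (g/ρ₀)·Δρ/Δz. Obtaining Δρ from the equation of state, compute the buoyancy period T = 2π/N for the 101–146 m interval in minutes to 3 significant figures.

1.69 min

ΔT = +5.6 K, ΔS = +24.81 psu (deep − shallow).
Δρ/ρ₀ = −αΔT + βΔS = -1.008 × 10⁻³ + 0.0186075 = 0.0175995, so Δρ ≈ 18.04 kg m⁻³.
N² = (g/ρ₀)·Δρ/Δz = g·(Δρ/ρ₀)/Δz = 9.81 × 0.0175995 / 45 = 3.8367 × 10⁻³ s⁻².
N = √(3.8367 × 10⁻³) = 0.061941 rad s⁻¹ → T = 2π/N = 101.44 s = 1.6907 min ≈ 1.69 min.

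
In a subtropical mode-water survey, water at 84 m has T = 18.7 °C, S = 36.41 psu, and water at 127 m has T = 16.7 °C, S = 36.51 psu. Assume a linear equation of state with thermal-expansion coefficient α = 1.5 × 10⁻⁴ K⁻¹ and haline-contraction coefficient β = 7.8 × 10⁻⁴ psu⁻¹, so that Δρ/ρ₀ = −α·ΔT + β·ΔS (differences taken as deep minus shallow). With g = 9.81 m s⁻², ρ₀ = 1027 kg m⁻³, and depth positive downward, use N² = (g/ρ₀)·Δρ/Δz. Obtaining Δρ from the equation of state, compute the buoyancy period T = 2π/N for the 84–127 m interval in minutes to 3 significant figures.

ΔT = -2.0 K, ΔS = +0.10 psu (deep − shallow).
Δρ/ρ₀ = −αΔT + βΔS = 3.00 × 10⁻⁴ + 7.80 × 10⁻⁵ = 3.78 × 10⁻⁴, so Δρ ≈ 0.3882 kg m⁻³.
N² = (g/ρ₀)·Δρ/Δz = g·(Δρ/ρ₀)/Δz = 9.81 × 3.78 × 10⁻⁴ / 43 = 8.6237 × 10⁻⁵ s⁻².
N = √(8.6237 × 10⁻⁵) = 9.2864 × 10⁻³ rad s⁻¹ → T = 2π/N = 676.60 s = 11.277 min ≈ 11.3 min.

11.3 min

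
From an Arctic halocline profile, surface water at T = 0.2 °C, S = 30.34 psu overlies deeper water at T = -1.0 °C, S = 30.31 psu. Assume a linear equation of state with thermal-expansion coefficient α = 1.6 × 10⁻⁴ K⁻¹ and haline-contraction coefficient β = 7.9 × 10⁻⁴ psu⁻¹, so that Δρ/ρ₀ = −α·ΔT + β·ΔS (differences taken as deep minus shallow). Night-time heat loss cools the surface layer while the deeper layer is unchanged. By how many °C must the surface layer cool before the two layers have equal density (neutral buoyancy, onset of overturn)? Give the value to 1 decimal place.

1.1 °C

Neutral buoyancy requires Δρ = 0, i.e. −α(T_deep − T_surf′) + β(S_deep − S_surf) = 0.
T_surf′ = T_deep − (β/α)·ΔS = -1.0 − (7.9 × 10⁻⁴/1.6 × 10⁻⁴)·(-0.03) = -0.852 °C.
Cooling required: 0.2 − (-0.852) = 1.052 °C.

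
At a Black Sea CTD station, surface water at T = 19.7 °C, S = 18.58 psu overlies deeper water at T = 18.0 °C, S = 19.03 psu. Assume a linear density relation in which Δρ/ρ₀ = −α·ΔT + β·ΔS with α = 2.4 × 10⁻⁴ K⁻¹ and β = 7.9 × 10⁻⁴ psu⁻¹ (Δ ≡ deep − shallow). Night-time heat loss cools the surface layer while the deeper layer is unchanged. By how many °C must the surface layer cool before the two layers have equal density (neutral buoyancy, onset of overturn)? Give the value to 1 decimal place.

3.2 °C

Neutral buoyancy requires Δρ = 0, i.e. −α(T_deep − T_surf′) + β(S_deep − S_surf) = 0.
T_surf′ = T_deep − (β/α)·ΔS = 18.0 − (7.9 × 10⁻⁴/2.4 × 10⁻⁴)·(+0.45) = 16.519 °C.
Cooling required: 19.7 − (16.519) = 3.181 °C.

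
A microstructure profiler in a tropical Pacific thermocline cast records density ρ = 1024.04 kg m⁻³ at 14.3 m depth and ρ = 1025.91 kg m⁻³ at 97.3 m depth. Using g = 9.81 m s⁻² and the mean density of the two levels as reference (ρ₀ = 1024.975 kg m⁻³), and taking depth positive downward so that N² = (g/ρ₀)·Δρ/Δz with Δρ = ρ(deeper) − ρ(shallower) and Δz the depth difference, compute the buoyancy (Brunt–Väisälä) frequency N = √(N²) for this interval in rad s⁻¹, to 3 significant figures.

Δρ = 1025.91 − 1024.04 = 1.87 kg m⁻³ over Δz = 97.3 − 14.3 = 83 m.
N² = (9.81/1024.975) × (1.87/83) = 2.1563 × 10⁻⁴ s⁻².
N = √(2.1563 × 10⁻⁴) = 0.014684 rad s⁻¹ ≈ 0.0147 rad s⁻¹.
A positive N² confirms static stability across the interval.

0.0147 rad s⁻¹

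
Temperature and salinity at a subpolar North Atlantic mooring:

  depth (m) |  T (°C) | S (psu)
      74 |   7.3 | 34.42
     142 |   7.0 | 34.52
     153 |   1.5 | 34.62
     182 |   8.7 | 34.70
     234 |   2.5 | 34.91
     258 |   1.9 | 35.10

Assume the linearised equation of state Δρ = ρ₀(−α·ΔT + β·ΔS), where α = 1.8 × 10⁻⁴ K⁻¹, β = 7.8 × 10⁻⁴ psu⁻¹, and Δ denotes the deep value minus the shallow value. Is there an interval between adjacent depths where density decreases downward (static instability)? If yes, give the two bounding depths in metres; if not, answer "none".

153–182 m

Evaluate Δρ/ρ₀ = −αΔT + βΔS across each adjacent pair:
  74–142 m: −αΔT+βΔS = −(1.8 × 10⁻⁴)(-0.3)+(7.8 × 10⁻⁴)(+0.10) = 1.3 × 10⁻⁴ → stable
  142–153 m: −αΔT+βΔS = −(1.8 × 10⁻⁴)(-5.5)+(7.8 × 10⁻⁴)(+0.10) = 1.1 × 10⁻³ → stable
  153–182 m: −αΔT+βΔS = −(1.8 × 10⁻⁴)(+7.2)+(7.8 × 10⁻⁴)(+0.08) = -1.2 × 10⁻³ → UNSTABLE
  182–234 m: −αΔT+βΔS = −(1.8 × 10⁻⁴)(-6.2)+(7.8 × 10⁻⁴)(+0.21) = 1.3 × 10⁻³ → stable
  234–258 m: −αΔT+βΔS = −(1.8 × 10⁻⁴)(-0.6)+(7.8 × 10⁻⁴)(+0.19) = 2.6 × 10⁻⁴ → stable
The 153–182 m interval has Δρ < 0: lighter water underlies denser water.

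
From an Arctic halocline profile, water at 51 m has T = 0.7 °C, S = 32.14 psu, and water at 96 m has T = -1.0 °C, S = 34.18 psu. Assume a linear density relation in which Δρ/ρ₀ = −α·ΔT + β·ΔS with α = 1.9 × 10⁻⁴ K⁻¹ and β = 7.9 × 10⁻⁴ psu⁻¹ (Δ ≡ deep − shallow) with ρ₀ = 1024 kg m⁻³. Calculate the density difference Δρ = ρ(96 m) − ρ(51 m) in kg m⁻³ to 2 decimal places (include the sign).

ΔT = -1.7 K, ΔS = +2.04 psu (deep − shallow).
Δρ/ρ₀ = −(1.9 × 10⁻⁴)(-1.7) + (7.9 × 10⁻⁴)(+2.04) = 1.9346 × 10⁻³.
Δρ = 1024 × (1.9346 × 10⁻³) = +1.98 kg m⁻³.
Positive Δρ: denser below, stable.

+1.98 kg m⁻³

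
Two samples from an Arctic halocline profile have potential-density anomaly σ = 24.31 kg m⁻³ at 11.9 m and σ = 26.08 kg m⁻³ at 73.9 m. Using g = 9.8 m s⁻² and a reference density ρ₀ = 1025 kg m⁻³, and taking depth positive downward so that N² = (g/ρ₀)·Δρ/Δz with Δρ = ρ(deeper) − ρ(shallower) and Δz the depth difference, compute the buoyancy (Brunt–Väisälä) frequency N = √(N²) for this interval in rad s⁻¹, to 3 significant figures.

Δρ = 1026.08 − 1024.31 = 1.77 kg m⁻³ over Δz = 73.9 − 11.9 = 62 m.
N² = (9.8/1025) × (1.77/62) = 2.7295 × 10⁻⁴ s⁻².
N = √(2.7295 × 10⁻⁴) = 0.016521 rad s⁻¹ ≈ 0.0165 rad s⁻¹.

0.0165 rad s⁻¹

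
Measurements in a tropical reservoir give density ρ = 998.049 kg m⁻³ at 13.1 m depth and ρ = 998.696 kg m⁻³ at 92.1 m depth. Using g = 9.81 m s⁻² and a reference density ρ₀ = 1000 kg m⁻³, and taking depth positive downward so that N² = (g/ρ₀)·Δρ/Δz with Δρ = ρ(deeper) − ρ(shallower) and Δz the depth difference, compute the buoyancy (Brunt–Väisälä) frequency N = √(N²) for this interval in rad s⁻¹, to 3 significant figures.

8.96 × 10⁻³ rad s⁻¹

Δρ = 998.696 − 998.049 = 0.647 kg m⁻³ over Δz = 92.1 − 13.1 = 79 m.
N² = (9.81/1000) × (0.647/79) = 8.0343 × 10⁻⁵ s⁻².
N = √(8.0343 × 10⁻⁵) = 8.9634 × 10⁻³ rad s⁻¹ ≈ 8.96 × 10⁻³ rad s⁻¹.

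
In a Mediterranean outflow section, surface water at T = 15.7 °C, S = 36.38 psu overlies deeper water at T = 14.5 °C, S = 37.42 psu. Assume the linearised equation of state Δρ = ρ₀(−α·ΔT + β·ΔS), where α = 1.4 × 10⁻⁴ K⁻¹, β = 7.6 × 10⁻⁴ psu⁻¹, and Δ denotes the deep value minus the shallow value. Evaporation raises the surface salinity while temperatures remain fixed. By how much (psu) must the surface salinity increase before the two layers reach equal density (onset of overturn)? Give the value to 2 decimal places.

1.26 psu

Neutral buoyancy requires −α(T_deep − T_surf) + β(S_deep − S_surf′) = 0.
S_surf′ = S_deep − (α/β)·ΔT = 37.42 − (1.4 × 10⁻⁴/7.6 × 10⁻⁴)·(-1.2) = 37.6411 psu.
Increase required: 37.6411 − 36.38 = 1.2611 psu.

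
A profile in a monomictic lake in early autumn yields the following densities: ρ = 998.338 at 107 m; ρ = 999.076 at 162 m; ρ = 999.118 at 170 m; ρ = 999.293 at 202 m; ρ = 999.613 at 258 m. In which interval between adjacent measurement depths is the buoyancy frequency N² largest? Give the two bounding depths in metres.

107–162 m

Compute the density gradient over each adjacent pair:
  107–162 m: Δρ/Δz = 0.738/55 = 0.013 kg m⁻⁴
  162–170 m: Δρ/Δz = 0.042/8 = 5.3 × 10⁻³ kg m⁻⁴
  170–202 m: Δρ/Δz = 0.175/32 = 5.5 × 10⁻³ kg m⁻⁴
  202–258 m: Δρ/Δz = 0.320/56 = 5.7 × 10⁻³ kg m⁻⁴
The largest gradient is in the 107–162 m interval — the pycnocline.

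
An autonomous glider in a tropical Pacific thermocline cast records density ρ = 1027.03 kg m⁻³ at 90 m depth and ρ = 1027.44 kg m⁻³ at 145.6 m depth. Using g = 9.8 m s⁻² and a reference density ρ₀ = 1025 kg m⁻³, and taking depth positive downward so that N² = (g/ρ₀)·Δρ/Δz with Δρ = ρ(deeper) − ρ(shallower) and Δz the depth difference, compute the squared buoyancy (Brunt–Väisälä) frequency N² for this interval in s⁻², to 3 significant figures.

7.05 × 10⁻⁵ s⁻²

Δρ = 1027.44 − 1027.03 = 0.41 kg m⁻³ over Δz = 145.6 − 90 = 55.6 m.
N² = (9.8/1025) × (0.41/55.6) = 7.0504 × 10⁻⁵ s⁻² ≈ 7.05 × 10⁻⁵ s⁻².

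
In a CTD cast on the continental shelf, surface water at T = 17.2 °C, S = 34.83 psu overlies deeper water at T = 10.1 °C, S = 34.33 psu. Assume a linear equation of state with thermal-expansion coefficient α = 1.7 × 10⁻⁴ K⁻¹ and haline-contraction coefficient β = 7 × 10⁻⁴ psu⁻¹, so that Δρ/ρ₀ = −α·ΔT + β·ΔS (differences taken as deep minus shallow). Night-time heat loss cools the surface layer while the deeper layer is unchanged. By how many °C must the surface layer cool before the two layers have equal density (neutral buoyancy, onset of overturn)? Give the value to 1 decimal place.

Neutral buoyancy requires Δρ = 0, i.e. −α(T_deep − T_surf′) + β(S_deep − S_surf) = 0.
T_surf′ = T_deep − (β/α)·ΔS = 10.1 − (7 × 10⁻⁴/1.7 × 10⁻⁴)·(-0.50) = 12.159 °C.
Cooling required: 17.2 − (12.159) = 5.041 °C.

5.0 °C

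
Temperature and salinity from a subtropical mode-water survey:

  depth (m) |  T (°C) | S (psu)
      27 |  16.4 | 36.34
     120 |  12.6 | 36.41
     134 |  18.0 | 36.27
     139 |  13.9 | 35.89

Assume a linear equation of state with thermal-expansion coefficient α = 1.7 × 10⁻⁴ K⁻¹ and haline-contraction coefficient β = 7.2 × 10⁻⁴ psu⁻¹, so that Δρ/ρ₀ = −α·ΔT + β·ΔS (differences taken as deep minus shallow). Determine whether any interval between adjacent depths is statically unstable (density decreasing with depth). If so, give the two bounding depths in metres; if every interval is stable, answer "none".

Evaluate Δρ/ρ₀ = −αΔT + βΔS across each adjacent pair:
  27–120 m: −αΔT+βΔS = −(1.7 × 10⁻⁴)(-3.8)+(7.2 × 10⁻⁴)(+0.07) = 7.0 × 10⁻⁴ → stable
  120–134 m: −αΔT+βΔS = −(1.7 × 10⁻⁴)(+5.4)+(7.2 × 10⁻⁴)(-0.14) = -1.0 × 10⁻³ → UNSTABLE
  134–139 m: −αΔT+βΔS = −(1.7 × 10⁻⁴)(-4.1)+(7.2 × 10⁻⁴)(-0.38) = 4.2 × 10⁻⁴ → stable
The 120–134 m interval has Δρ < 0: lighter water underlies denser water.

120–134 m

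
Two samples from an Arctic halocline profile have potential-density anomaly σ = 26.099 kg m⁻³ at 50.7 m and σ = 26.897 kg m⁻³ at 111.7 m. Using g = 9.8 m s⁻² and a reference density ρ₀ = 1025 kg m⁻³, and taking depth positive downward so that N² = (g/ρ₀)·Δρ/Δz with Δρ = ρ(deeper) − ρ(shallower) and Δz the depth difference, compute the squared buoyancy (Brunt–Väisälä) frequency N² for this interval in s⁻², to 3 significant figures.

Δρ = 1026.897 − 1026.099 = 0.798 kg m⁻³ over Δz = 111.7 − 50.7 = 61 m.
N² = (9.8/1025) × (0.798/61) = 1.2508 × 10⁻⁴ s⁻² ≈ 1.25 × 10⁻⁴ s⁻².
Since Δρ > 0 the layer is stably stratified.

1.25 × 10⁻⁴ s⁻²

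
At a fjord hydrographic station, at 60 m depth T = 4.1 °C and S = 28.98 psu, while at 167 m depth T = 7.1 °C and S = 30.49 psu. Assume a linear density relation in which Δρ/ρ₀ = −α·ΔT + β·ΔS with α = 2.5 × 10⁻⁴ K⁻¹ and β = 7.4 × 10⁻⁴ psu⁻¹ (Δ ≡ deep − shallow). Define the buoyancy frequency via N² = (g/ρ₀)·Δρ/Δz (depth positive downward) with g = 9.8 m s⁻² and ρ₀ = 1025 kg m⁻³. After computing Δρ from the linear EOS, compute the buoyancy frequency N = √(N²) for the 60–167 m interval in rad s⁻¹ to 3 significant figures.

ΔT = +3.0 K, ΔS = +1.51 psu (deep − shallow).
Δρ/ρ₀ = −αΔT + βΔS = -7.50 × 10⁻⁴ + 1.1174 × 10⁻³ = 3.674 × 10⁻⁴, so Δρ ≈ 0.3766 kg m⁻³.
N² = (g/ρ₀)·Δρ/Δz = g·(Δρ/ρ₀)/Δz = 9.8 × 3.674 × 10⁻⁴ / 107 = 3.3650 × 10⁻⁵ s⁻².
N = √(3.3650 × 10⁻⁵) = 5.8009 × 10⁻³ rad s⁻¹ ≈ 5.80 × 10⁻³ rad s⁻¹.

5.80 × 10⁻³ rad s⁻¹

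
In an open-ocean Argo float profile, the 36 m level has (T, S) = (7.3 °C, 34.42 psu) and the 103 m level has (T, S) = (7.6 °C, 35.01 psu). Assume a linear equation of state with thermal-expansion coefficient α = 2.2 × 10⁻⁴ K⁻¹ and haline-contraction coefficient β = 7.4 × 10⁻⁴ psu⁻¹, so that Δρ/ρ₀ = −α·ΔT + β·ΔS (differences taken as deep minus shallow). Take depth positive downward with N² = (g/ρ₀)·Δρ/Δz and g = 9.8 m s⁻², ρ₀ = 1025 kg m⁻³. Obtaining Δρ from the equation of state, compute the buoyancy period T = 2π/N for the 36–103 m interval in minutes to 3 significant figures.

ΔT = +0.3 K, ΔS = +0.59 psu (deep − shallow).
Δρ/ρ₀ = −αΔT + βΔS = -6.60 × 10⁻⁵ + 4.366 × 10⁻⁴ = 3.706 × 10⁻⁴, so Δρ ≈ 0.3799 kg m⁻³.
N² = (g/ρ₀)·Δρ/Δz = g·(Δρ/ρ₀)/Δz = 9.8 × 3.706 × 10⁻⁴ / 67 = 5.4207 × 10⁻⁵ s⁻².
N = √(5.4207 × 10⁻⁵) = 7.3625 × 10⁻³ rad s⁻¹ → T = 2π/N = 853.40 s = 14.223 min ≈ 14.2 min.

14.2 min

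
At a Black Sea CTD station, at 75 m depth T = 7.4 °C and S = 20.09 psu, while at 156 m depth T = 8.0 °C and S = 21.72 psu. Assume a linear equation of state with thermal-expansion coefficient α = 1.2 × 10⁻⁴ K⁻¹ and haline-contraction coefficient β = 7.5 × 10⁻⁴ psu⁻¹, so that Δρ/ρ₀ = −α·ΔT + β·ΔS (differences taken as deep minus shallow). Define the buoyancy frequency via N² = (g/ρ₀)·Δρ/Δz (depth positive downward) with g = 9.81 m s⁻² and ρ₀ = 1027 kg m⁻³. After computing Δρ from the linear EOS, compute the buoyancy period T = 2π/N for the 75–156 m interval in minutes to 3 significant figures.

ΔT = +0.6 K, ΔS = +1.63 psu (deep − shallow).
Δρ/ρ₀ = −αΔT + βΔS = -7.20 × 10⁻⁵ + 1.2225 × 10⁻³ = 1.1505 × 10⁻³, so Δρ ≈ 1.182 kg m⁻³.
N² = (g/ρ₀)·Δρ/Δz = g·(Δρ/ρ₀)/Δz = 9.81 × 1.1505 × 10⁻³ / 81 = 1.3934 × 10⁻⁴ s⁻².
N = √(1.3934 × 10⁻⁴) = 0.011804 rad s⁻¹ → T = 2π/N = 532.29 s = 8.8715 min ≈ 8.87 min.

8.87 min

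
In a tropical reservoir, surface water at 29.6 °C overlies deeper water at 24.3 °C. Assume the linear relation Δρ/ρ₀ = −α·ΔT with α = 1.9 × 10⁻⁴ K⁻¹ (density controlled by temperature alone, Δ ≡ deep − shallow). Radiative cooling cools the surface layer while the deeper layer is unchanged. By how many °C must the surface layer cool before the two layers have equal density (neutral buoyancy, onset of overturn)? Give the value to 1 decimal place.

5.3 °C

With temperature the only control, equal density requires T_surf′ = T_deep.
T_surf′ = 24.3 °C.
Cooling required: 29.6 − 24.3 = 5.3 °C.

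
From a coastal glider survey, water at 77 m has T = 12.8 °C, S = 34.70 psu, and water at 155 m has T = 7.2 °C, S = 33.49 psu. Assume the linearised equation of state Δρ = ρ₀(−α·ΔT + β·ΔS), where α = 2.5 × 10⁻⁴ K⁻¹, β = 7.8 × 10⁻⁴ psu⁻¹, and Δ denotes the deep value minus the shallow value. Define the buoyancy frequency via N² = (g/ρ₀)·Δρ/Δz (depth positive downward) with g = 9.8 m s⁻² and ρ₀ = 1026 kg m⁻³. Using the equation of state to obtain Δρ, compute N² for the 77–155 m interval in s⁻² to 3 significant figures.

ΔT = -5.6 K, ΔS = -1.21 psu (deep − shallow).
Δρ/ρ₀ = −αΔT + βΔS = 1.40 × 10⁻³ − 9.438 × 10⁻⁴ = 4.562 × 10⁻⁴, so Δρ ≈ 0.4681 kg m⁻³.
N² = (g/ρ₀)·Δρ/Δz = g·(Δρ/ρ₀)/Δz = 9.8 × 4.562 × 10⁻⁴ / 78 = 5.7317 × 10⁻⁵ s⁻² ≈ 5.73 × 10⁻⁵ s⁻².

5.73 × 10⁻⁵ s⁻²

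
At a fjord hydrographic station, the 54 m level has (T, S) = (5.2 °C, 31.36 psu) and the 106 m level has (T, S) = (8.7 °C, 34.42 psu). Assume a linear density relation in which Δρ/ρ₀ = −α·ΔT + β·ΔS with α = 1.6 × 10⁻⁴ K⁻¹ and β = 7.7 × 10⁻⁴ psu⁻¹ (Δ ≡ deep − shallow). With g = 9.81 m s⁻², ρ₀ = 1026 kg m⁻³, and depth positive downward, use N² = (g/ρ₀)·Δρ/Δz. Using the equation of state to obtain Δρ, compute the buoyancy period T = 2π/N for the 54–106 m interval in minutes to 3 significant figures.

ΔT = +3.5 K, ΔS = +3.06 psu (deep − shallow).
Δρ/ρ₀ = −αΔT + βΔS = -5.60 × 10⁻⁴ + 2.3562 × 10⁻³ = 1.7962 × 10⁻³, so Δρ ≈ 1.843 kg m⁻³.
N² = (g/ρ₀)·Δρ/Δz = g·(Δρ/ρ₀)/Δz = 9.81 × 1.7962 × 10⁻³ / 52 = 3.3886 × 10⁻⁴ s⁻².
N = √(3.3886 × 10⁻⁴) = 0.018408 rad s⁻¹ → T = 2π/N = 341.33 s = 5.6888 min ≈ 5.69 min.

5.69 min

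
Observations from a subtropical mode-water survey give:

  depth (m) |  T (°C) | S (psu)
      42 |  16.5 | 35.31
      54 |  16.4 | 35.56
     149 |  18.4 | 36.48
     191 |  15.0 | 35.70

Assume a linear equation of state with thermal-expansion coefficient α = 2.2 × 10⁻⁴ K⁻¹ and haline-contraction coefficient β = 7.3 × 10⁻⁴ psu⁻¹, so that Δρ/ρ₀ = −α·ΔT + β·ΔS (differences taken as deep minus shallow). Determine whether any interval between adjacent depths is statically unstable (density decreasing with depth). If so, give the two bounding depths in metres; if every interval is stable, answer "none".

Evaluate Δρ/ρ₀ = −αΔT + βΔS across each adjacent pair:
  42–54 m: −αΔT+βΔS = −(2.2 × 10⁻⁴)(-0.1)+(7.3 × 10⁻⁴)(+0.25) = 2.0 × 10⁻⁴ → stable
  54–149 m: −αΔT+βΔS = −(2.2 × 10⁻⁴)(+2.0)+(7.3 × 10⁻⁴)(+0.92) = 2.3 × 10⁻⁴ → stable
  149–191 m: −αΔT+βΔS = −(2.2 × 10⁻⁴)(-3.4)+(7.3 × 10⁻⁴)(-0.78) = 1.8 × 10⁻⁴ → stable
Every interval has Δρ > 0: the column is stably stratified throughout.

none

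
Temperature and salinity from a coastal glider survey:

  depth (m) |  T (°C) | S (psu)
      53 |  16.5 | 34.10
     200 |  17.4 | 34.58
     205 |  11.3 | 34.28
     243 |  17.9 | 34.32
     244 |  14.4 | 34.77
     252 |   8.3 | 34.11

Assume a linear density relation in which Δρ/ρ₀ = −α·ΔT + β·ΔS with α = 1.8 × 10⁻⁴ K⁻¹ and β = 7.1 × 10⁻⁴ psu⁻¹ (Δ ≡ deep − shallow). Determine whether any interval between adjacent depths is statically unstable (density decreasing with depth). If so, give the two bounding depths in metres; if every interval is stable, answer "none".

205–243 m

Evaluate Δρ/ρ₀ = −αΔT + βΔS across each adjacent pair:
  53–200 m: −αΔT+βΔS = −(1.8 × 10⁻⁴)(+0.9)+(7.1 × 10⁻⁴)(+0.48) = 1.8 × 10⁻⁴ → stable
  200–205 m: −αΔT+βΔS = −(1.8 × 10⁻⁴)(-6.1)+(7.1 × 10⁻⁴)(-0.30) = 8.9 × 10⁻⁴ → stable
  205–243 m: −αΔT+βΔS = −(1.8 × 10⁻⁴)(+6.6)+(7.1 × 10⁻⁴)(+0.04) = -1.2 × 10⁻³ → UNSTABLE
  243–244 m: −αΔT+βΔS = −(1.8 × 10⁻⁴)(-3.5)+(7.1 × 10⁻⁴)(+0.45) = 9.5 × 10⁻⁴ → stable
  244–252 m: −αΔT+βΔS = −(1.8 × 10⁻⁴)(-6.1)+(7.1 × 10⁻⁴)(-0.66) = 6.3 × 10⁻⁴ → stable
The 205–243 m interval has Δρ < 0: lighter water underlies denser water.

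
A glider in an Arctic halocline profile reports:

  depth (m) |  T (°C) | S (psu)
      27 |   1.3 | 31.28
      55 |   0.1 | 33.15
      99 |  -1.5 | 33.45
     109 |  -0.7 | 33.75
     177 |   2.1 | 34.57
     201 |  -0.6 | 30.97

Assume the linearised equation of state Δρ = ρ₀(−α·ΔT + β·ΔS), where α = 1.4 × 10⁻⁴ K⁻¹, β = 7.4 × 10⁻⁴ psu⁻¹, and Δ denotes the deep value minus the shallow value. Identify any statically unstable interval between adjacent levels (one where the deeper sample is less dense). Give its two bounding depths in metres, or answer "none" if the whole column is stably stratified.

177–201 m

Evaluate Δρ/ρ₀ = −αΔT + βΔS across each adjacent pair:
  27–55 m: −αΔT+βΔS = −(1.4 × 10⁻⁴)(-1.2)+(7.4 × 10⁻⁴)(+1.87) = 1.6 × 10⁻³ → stable
  55–99 m: −αΔT+βΔS = −(1.4 × 10⁻⁴)(-1.6)+(7.4 × 10⁻⁴)(+0.30) = 4.5 × 10⁻⁴ → stable
  99–109 m: −αΔT+βΔS = −(1.4 × 10⁻⁴)(+0.8)+(7.4 × 10⁻⁴)(+0.30) = 1.1 × 10⁻⁴ → stable
  109–177 m: −αΔT+βΔS = −(1.4 × 10⁻⁴)(+2.8)+(7.4 × 10⁻⁴)(+0.82) = 2.1 × 10⁻⁴ → stable
  177–201 m: −αΔT+βΔS = −(1.4 × 10⁻⁴)(-2.7)+(7.4 × 10⁻⁴)(-3.60) = -2.3 × 10⁻³ → UNSTABLE
The 177–201 m interval has Δρ < 0: lighter water underlies denser water.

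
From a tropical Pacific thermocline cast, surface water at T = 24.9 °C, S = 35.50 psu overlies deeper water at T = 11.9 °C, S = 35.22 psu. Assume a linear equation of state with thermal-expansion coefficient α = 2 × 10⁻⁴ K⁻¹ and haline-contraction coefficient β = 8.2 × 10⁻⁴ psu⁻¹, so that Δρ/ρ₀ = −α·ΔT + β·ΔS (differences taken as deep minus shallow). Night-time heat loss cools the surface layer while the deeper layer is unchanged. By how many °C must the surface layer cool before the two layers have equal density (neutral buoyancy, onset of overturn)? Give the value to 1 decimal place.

11.9 °C

Neutral buoyancy requires Δρ = 0, i.e. −α(T_deep − T_surf′) + β(S_deep − S_surf) = 0.
T_surf′ = T_deep − (β/α)·ΔS = 11.9 − (8.2 × 10⁻⁴/2 × 10⁻⁴)·(-0.28) = 13.048 °C.
Cooling required: 24.9 − (13.048) = 11.852 °C.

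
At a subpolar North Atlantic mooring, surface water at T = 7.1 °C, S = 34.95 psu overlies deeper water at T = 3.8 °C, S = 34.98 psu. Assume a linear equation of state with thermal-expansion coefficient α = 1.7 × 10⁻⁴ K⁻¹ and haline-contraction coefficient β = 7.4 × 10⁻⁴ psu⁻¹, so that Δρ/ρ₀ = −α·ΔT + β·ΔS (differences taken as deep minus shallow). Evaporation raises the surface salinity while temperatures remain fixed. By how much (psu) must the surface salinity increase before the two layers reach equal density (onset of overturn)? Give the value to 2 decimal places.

Neutral buoyancy requires −α(T_deep − T_surf) + β(S_deep − S_surf′) = 0.
S_surf′ = S_deep − (α/β)·ΔT = 34.98 − (1.7 × 10⁻⁴/7.4 × 10⁻⁴)·(-3.3) = 35.7381 psu.
Increase required: 35.7381 − 34.95 = 0.7881 psu.

0.79 psu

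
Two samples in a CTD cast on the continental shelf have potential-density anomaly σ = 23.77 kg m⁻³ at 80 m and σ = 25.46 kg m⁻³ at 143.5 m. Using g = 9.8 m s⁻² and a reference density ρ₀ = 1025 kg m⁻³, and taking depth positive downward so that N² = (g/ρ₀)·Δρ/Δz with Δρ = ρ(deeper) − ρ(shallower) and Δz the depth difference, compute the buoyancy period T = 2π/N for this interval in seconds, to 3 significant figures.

Δρ = 1025.46 − 1023.77 = 1.69 kg m⁻³ over Δz = 143.5 − 80 = 63.5 m.
N² = (9.8/1025) × (1.69/63.5) = 2.5446 × 10⁻⁴ s⁻².
N = √(2.5446 × 10⁻⁴) = 0.015952 rad s⁻¹, so T = 2π/N = 393.88 s ≈ 394 s.
Since Δρ > 0 the layer is stably stratified.

394 s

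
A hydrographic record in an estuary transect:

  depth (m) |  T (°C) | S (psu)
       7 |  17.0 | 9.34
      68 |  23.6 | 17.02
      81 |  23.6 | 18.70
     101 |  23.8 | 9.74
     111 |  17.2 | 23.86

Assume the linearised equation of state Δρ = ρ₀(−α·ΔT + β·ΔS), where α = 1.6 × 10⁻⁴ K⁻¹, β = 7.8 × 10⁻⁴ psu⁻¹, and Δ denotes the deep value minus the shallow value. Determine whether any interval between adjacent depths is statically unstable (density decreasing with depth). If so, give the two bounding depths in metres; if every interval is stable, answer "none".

Evaluate Δρ/ρ₀ = −αΔT + βΔS across each adjacent pair:
  7–68 m: −αΔT+βΔS = −(1.6 × 10⁻⁴)(+6.6)+(7.8 × 10⁻⁴)(+7.68) = 4.9 × 10⁻³ → stable
  68–81 m: −αΔT+βΔS = −(1.6 × 10⁻⁴)(+0.0)+(7.8 × 10⁻⁴)(+1.68) = 1.3 × 10⁻³ → stable
  81–101 m: −αΔT+βΔS = −(1.6 × 10⁻⁴)(+0.2)+(7.8 × 10⁻⁴)(-8.96) = -7.0 × 10⁻³ → UNSTABLE
  101–111 m: −αΔT+βΔS = −(1.6 × 10⁻⁴)(-6.6)+(7.8 × 10⁻⁴)(+14.12) = 0.012 → stable
The 81–101 m interval has Δρ < 0: lighter water underlies denser water.

81–101 m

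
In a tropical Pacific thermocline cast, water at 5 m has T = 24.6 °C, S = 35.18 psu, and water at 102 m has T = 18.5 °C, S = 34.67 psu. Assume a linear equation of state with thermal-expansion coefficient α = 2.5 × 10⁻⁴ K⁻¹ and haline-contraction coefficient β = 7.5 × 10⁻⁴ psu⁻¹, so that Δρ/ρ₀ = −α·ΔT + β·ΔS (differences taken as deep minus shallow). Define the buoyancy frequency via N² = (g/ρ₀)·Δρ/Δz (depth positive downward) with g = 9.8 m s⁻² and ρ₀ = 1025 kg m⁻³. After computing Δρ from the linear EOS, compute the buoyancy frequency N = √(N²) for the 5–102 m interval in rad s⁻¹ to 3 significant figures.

0.0107 rad s⁻¹

ΔT = -6.1 K, ΔS = -0.51 psu (deep − shallow).
Δρ/ρ₀ = −αΔT + βΔS = 1.525 × 10⁻³ − 3.825 × 10⁻⁴ = 1.1425 × 10⁻³, so Δρ ≈ 1.171 kg m⁻³.
N² = (g/ρ₀)·Δρ/Δz = g·(Δρ/ρ₀)/Δz = 9.8 × 1.1425 × 10⁻³ / 97 = 1.1543 × 10⁻⁴ s⁻².
N = √(1.1543 × 10⁻⁴) = 0.010744 rad s⁻¹ ≈ 0.0107 rad s⁻¹.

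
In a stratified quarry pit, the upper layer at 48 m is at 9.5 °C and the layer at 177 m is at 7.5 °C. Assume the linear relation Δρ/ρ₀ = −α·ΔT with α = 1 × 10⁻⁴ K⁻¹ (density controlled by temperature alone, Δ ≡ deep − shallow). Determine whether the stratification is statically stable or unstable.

ΔT = 7.5 − 9.5 = -2.0 K, so Δρ/ρ₀ = −αΔT = 2.00 × 10⁻⁴.
Δρ/ρ₀ > 0, so Δρ > 0: deeper water is denser → statically stable.

stable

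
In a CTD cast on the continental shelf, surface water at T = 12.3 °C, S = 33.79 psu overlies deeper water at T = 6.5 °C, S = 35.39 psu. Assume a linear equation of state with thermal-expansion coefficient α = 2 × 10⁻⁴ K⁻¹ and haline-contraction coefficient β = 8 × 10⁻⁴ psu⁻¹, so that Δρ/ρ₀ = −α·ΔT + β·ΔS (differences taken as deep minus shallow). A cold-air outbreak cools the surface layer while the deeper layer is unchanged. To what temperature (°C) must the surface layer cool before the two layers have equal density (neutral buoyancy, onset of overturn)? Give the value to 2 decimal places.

0.10 °C

Neutral buoyancy requires Δρ = 0, i.e. −α(T_deep − T_surf′) + β(S_deep − S_surf) = 0.
T_surf′ = T_deep − (β/α)·ΔS = 6.5 − (8 × 10⁻⁴/2 × 10⁻⁴)·(+1.60) = 0.1000 °C.
Cooling required: 12.3 − (0.1000) = 12.2000 °C.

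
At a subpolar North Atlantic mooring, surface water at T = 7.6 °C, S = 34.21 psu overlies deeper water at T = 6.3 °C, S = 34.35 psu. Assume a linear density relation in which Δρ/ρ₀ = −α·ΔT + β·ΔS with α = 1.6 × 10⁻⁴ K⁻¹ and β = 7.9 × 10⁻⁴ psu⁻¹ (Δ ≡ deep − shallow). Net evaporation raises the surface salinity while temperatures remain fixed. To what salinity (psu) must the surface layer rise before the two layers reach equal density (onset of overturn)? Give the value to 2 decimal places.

Neutral buoyancy requires −α(T_deep − T_surf) + β(S_deep − S_surf′) = 0.
S_surf′ = S_deep − (α/β)·ΔT = 34.35 − (1.6 × 10⁻⁴/7.9 × 10⁻⁴)·(-1.3) = 34.6133 psu.
Increase required: 34.6133 − 34.21 = 0.4033 psu.

34.61 psu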